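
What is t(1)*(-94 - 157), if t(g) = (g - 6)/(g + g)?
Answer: 1255/2 ≈ 627.50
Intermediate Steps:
t(g) = (-6 + g)/(2*g) (t(g) = (-6 + g)/((2*g)) = (-6 + g)*(1/(2*g)) = (-6 + g)/(2*g))
t(1)*(-94 - 157) = ((½)*(-6 + 1)/1)*(-94 - 157) = ((½)*1*(-5))*(-251) = -5/2*(-251) = 1255/2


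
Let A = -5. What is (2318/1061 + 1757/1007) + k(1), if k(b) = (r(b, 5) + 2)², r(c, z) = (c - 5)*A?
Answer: 521317071/1068427 ≈ 487.93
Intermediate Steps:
r(c, z) = 25 - 5*c (r(c, z) = (c - 5)*(-5) = (-5 + c)*(-5) = 25 - 5*c)
k(b) = (27 - 5*b)² (k(b) = ((25 - 5*b) + 2)² = (27 - 5*b)²)
(2318/1061 + 1757/1007) + k(1) = (2318/1061 + 1757/1007) + (-27 + 5*1)² = (2318*(1/1061) + 1757*(1/1007)) + (-27 + 5)² = (2318/1061 + 1757/1007) + (-22)² = 4198403/1068427 + 484 = 521317071/1068427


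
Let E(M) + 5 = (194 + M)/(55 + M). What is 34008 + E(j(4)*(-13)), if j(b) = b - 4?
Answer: 1870359/55 ≈ 34007.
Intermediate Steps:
j(b) = -4 + b
E(M) = -5 + (194 + M)/(55 + M)
34008 + E(j(4)*(-13)) = 34008 + (-81 - 4*(-4 + 4)*(-13))/(55 + (-4 + 4)*(-13)) = 34008 + (-81 - 0*(-13))/(55 + 0*(-13)) = 34008 + (-81 - 4*0)/(55 + 0) = 34008 + (-81 + 0)/55 = 34008 + (1/55)*(-81) = 34008 - 81/55 = 1870359/55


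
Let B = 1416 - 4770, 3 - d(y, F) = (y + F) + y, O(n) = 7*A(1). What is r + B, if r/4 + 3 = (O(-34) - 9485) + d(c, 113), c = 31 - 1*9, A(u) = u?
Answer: -41894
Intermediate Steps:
O(n) = 7 (O(n) = 7*1 = 7)
c = 22 (c = 31 - 9 = 22)
d(y, F) = 3 - F - 2*y (d(y, F) = 3 - ((y + F) + y) = 3 - ((F + y) + y) = 3 - (F + 2*y) = 3 + (-F - 2*y) = 3 - F - 2*y)
r = -38540 (r = -12 + 4*((7 - 9485) + (3 - 1*113 - 2*22)) = -12 + 4*(-9478 + (3 - 113 - 44)) = -12 + 4*(-9478 - 154) = -12 + 4*(-9632) = -12 - 38528 = -38540)
B = -3354
r + B = -38540 - 3354 = -41894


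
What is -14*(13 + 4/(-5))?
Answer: -854/5 ≈ -170.80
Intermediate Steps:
-14*(13 + 4/(-5)) = -14*(13 + 4*(-⅕)) = -14*(13 - ⅘) = -14*61/5 = -854/5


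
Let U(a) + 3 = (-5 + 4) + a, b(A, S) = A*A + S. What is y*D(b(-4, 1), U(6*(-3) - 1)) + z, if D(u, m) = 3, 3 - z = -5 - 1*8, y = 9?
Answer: 43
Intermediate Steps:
z = 16 (z = 3 - (-5 - 1*8) = 3 - (-5 - 8) = 3 - 1*(-13) = 3 + 13 = 16)
b(A, S) = S + A**2 (b(A, S) = A**2 + S = S + A**2)
U(a) = -4 + a (U(a) = -3 + ((-5 + 4) + a) = -3 + (-1 + a) = -4 + a)
y*D(b(-4, 1), U(6*(-3) - 1)) + z = 9*3 + 16 = 27 + 16 = 43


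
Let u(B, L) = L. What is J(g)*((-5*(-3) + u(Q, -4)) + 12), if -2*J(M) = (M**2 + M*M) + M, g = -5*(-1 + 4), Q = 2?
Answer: -10005/2 ≈ -5002.5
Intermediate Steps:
g = -15 (g = -5*3 = -15)
J(M) = -M**2 - M/2 (J(M) = -((M**2 + M*M) + M)/2 = -((M**2 + M**2) + M)/2 = -(2*M**2 + M)/2 = -(M + 2*M**2)/2 = -M**2 - M/2)
J(g)*((-5*(-3) + u(Q, -4)) + 12) = (-1*(-15)*(1/2 - 15))*((-5*(-3) - 4) + 12) = (-1*(-15)*(-29/2))*((15 - 4) + 12) = -435*(11 + 12)/2 = -435/2*23 = -10005/2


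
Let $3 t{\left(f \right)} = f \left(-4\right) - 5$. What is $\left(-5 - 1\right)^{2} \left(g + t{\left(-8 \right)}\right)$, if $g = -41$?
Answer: $-1152$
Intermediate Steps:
$t{\left(f \right)} = - \frac{5}{3} - \frac{4 f}{3}$ ($t{\left(f \right)} = \frac{f \left(-4\right) - 5}{3} = \frac{- 4 f - 5}{3} = \frac{-5 - 4 f}{3} = - \frac{5}{3} - \frac{4 f}{3}$)
$\left(-5 - 1\right)^{2} \left(g + t{\left(-8 \right)}\right) = \left(-5 - 1\right)^{2} \left(-41 - -9\right) = \left(-6\right)^{2} \left(-41 + \left(- \frac{5}{3} + \frac{32}{3}\right)\right) = 36 \left(-41 + 9\right) = 36 \left(-32\right) = -1152$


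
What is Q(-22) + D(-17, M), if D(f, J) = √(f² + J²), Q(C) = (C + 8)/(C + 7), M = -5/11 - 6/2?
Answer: 14/15 + √36413/11 ≈ 18.281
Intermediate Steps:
M = -38/11 (M = -5*1/11 - 6*½ = -5/11 - 3 = -38/11 ≈ -3.4545)
Q(C) = (8 + C)/(7 + C)
D(f, J) = √(J² + f²)
Q(-22) + D(-17, M) = (8 - 22)/(7 - 22) + √((-38/11)² + (-17)²) = -14/(-15) + √(1444/121 + 289) = -1/15*(-14) + √(36413/121) = 14/15 + √36413/11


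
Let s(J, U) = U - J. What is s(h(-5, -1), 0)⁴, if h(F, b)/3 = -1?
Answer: 81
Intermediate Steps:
h(F, b) = -3 (h(F, b) = 3*(-1) = -3)
s(h(-5, -1), 0)⁴ = (0 - 1*(-3))⁴ = (0 + 3)⁴ = 3⁴ = 81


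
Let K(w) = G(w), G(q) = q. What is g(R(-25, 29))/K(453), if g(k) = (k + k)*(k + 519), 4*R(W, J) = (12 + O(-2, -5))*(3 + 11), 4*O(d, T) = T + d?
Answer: 1273993/14496 ≈ 87.886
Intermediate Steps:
O(d, T) = T/4 + d/4 (O(d, T) = (T + d)/4 = T/4 + d/4)
K(w) = w
R(W, J) = 287/8 (R(W, J) = ((12 + ((1/4)*(-5) + (1/4)*(-2)))*(3 + 11))/4 = ((12 + (-5/4 - 1/2))*14)/4 = ((12 - 7/4)*14)/4 = ((41/4)*14)/4 = (1/4)*(287/2) = 287/8)
g(k) = 2*k*(519 + k) (g(k) = (2*k)*(519 + k) = 2*k*(519 + k))
g(R(-25, 29))/K(453) = (2*(287/8)*(519 + 287/8))/453 = (2*(287/8)*(4439/8))*(1/453) = (1273993/32)*(1/453) = 1273993/14496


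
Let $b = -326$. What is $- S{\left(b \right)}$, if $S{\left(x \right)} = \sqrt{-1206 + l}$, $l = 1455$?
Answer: $- \sqrt{249} \approx -15.78$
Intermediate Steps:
$S{\left(x \right)} = \sqrt{249}$ ($S{\left(x \right)} = \sqrt{-1206 + 1455} = \sqrt{249}$)
$- S{\left(b \right)} = - \sqrt{249}$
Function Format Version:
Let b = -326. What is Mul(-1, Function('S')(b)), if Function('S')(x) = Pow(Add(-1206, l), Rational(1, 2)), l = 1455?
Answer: Mul(-1, Pow(249, Rational(1, 2))) ≈ -15.780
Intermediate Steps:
Function('S')(x) = Pow(249, Rational(1, 2)) (Function('S')(x) = Pow(Add(-1206, 1455), Rational(1, 2)) = Pow(249, Rational(1, 2)))
Mul(-1, Function('S')(b)) = Mul(-1, Pow(249, Rational(1, 2)))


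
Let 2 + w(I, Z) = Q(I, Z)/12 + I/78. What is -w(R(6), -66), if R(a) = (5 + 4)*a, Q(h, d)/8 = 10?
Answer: -209/39 ≈ -5.3590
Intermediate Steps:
Q(h, d) = 80 (Q(h, d) = 8*10 = 80)
R(a) = 9*a
w(I, Z) = 14/3 + I/78 (w(I, Z) = -2 + (80/12 + I/78) = -2 + (80*(1/12) + I*(1/78)) = -2 + (20/3 + I/78) = 14/3 + I/78)
-w(R(6), -66) = -(14/3 + (9*6)/78) = -(14/3 + (1/78)*54) = -(14/3 + 9/13) = -1*209/39 = -209/39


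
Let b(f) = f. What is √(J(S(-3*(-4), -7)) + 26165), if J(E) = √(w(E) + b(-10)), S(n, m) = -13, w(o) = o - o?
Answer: √(26165 + I*√10) ≈ 161.76 + 0.0098*I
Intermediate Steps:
w(o) = 0
J(E) = I*√10 (J(E) = √(0 - 10) = √(-10) = I*√10)
√(J(S(-3*(-4), -7)) + 26165) = √(I*√10 + 26165) = √(26165 + I*√10)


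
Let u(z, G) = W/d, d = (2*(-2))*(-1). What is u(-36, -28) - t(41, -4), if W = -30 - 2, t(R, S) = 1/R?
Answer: -329/41 ≈ -8.0244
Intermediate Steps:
d = 4 (d = -4*(-1) = 4)
W = -32
u(z, G) = -8 (u(z, G) = -32/4 = -32*¼ = -8)
u(-36, -28) - t(41, -4) = -8 - 1/41 = -329/41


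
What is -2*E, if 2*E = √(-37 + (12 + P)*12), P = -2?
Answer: -√83 ≈ -9.1104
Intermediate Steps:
E = √83/2 (E = √(-37 + (12 - 2)*12)/2 = √(-37 + 10*12)/2 = √(-37 + 120)/2 = √83/2 ≈ 4.5552)
-2*E = -√83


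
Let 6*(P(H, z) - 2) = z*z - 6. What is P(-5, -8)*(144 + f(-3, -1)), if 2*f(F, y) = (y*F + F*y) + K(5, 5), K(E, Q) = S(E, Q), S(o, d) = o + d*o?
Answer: 1890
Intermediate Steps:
K(E, Q) = E*(1 + Q)
P(H, z) = 1 + z**2/6 (P(H, z) = 2 + (z*z - 6)/6 = 2 + (z**2 - 6)/6 = 2 + (-6 + z**2)/6 = 2 + (-1 + z**2/6) = 1 + z**2/6)
f(F, y) = 15 + F*y (f(F, y) = ((y*F + F*y) + 5*(1 + 5))/2 = ((F*y + F*y) + 5*6)/2 = (2*F*y + 30)/2 = (30 + 2*F*y)/2 = 15 + F*y)
P(-5, -8)*(144 + f(-3, -1)) = (1 + (1/6)*(-8)**2)*(144 + (15 - 3*(-1))) = (1 + (1/6)*64)*(144 + (15 + 3)) = (1 + 32/3)*(144 + 18) = (35/3)*162 = 1890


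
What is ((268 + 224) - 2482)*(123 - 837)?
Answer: 1420860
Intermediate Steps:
((268 + 224) - 2482)*(123 - 837) = (492 - 2482)*(-714) = -1990*(-714) = 1420860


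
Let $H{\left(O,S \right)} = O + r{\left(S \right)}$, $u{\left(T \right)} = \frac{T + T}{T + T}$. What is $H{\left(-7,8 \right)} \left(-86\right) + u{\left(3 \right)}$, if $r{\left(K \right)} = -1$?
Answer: $689$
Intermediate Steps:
$u{\left(T \right)} = 1$ ($u{\left(T \right)} = \frac{2 T}{2 T} = 2 T \frac{1}{2 T} = 1$)
$H{\left(O,S \right)} = -1 + O$ ($H{\left(O,S \right)} = O - 1 = -1 + O$)
$H{\left(-7,8 \right)} \left(-86\right) + u{\left(3 \right)} = \left(-1 - 7\right) \left(-86\right) + 1 = \left(-8\right) \left(-86\right) + 1 = 688 + 1 = 689$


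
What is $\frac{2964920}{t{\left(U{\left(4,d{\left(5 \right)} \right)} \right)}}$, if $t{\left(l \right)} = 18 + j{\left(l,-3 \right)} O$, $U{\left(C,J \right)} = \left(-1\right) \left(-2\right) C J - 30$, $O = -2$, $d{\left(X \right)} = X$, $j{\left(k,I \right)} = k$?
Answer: $-1482460$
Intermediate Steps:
$U{\left(C,J \right)} = -30 + 2 C J$ ($U{\left(C,J \right)} = 2 C J - 30 = -30 + 2 C J$)
$t{\left(l \right)} = 18 - 2 l$ ($t{\left(l \right)} = 18 + l \left(-2\right) = 18 - 2 l$)
$\frac{2964920}{t{\left(U{\left(4,d{\left(5 \right)} \right)} \right)}} = \frac{2964920}{18 - 2 \left(-30 + 2 \cdot 4 \cdot 5\right)} = \frac{2964920}{18 - 2 \left(-30 + 40\right)} = \frac{2964920}{18 - 20} = \frac{2964920}{-2} = 2964920 \left(- \frac{1}{2}\right) = -1482460$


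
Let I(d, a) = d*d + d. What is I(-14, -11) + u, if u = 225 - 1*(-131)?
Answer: 538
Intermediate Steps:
u = 356 (u = 225 + 131 = 356)
I(d, a) = d + d² (I(d, a) = d² + d = d + d²)
I(-14, -11) + u = -14*(1 - 14) + 356 = -14*(-13) + 356 = 182 + 356 = 538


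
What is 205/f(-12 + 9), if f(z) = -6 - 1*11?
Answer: -205/17 ≈ -12.059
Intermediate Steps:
f(z) = -17 (f(z) = -6 - 11 = -17)
205/f(-12 + 9) = 205/(-17) = 205*(-1/17) = -205/17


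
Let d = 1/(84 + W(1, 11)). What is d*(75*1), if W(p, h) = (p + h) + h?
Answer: 75/107 ≈ 0.70093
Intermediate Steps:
W(p, h) = p + 2*h (W(p, h) = (h + p) + h = p + 2*h)
d = 1/107 (d = 1/(84 + (1 + 2*11)) = 1/(84 + (1 + 22)) = 1/(84 + 23) = 1/107 ≈ 0.0093458)
d*(75*1) = (75*1)/107 = (1/107)*75 = 75/107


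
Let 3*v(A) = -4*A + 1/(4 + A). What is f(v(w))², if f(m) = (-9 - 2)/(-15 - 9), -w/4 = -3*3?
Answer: 121/576 ≈ 0.21007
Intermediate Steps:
w = 36 (w = -(-12)*3 = -4*(-9) = 36)
v(A) = -4*A/3 + 1/(3*(4 + A)) (v(A) = (-4*A + 1/(4 + A))/3 = (1/(4 + A) - 4*A)/3 = -4*A/3 + 1/(3*(4 + A)))
f(m) = 11/24 (f(m) = -11/(-24) = -11*(-1/24) = 11/24)
f(v(w))² = (11/24)² = 121/576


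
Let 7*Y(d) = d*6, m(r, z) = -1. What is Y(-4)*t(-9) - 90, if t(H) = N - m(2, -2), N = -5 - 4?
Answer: -438/7 ≈ -62.571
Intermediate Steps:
N = -9
t(H) = -8 (t(H) = -9 - 1*(-1) = -9 + 1 = -8)
Y(d) = 6*d/7 (Y(d) = (d*6)/7 = (6*d)/7 = 6*d/7)
Y(-4)*t(-9) - 90 = ((6/7)*(-4))*(-8) - 90 = -24/7*(-8) - 90 = 192/7 - 90 = -438/7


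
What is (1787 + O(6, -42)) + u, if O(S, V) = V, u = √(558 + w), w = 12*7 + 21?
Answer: 1745 + √663 ≈ 1770.7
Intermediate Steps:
w = 105 (w = 84 + 21 = 105)
u = √663 (u = √(558 + 105) = √663 ≈ 25.749)
(1787 + O(6, -42)) + u = (1787 - 42) + √663 = 1745 + √663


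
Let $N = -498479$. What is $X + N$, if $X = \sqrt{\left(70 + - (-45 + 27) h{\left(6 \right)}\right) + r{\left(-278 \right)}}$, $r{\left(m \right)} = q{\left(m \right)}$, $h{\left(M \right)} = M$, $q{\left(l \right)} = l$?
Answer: $-498479 + 10 i \approx -4.9848 \cdot 10^{5} + 10.0 i$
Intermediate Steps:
$r{\left(m \right)} = m$
$X = 10 i$ ($X = \sqrt{\left(70 + - (-45 + 27) 6\right) - 278} = \sqrt{\left(70 + \left(-1\right) \left(-18\right) 6\right) - 278} = \sqrt{\left(70 + 18 \cdot 6\right) - 278} = \sqrt{\left(70 + 108\right) - 278} = \sqrt{178 - 278} = \sqrt{-100} = 10 i \approx 10.0 i$)
$X + N = 10 i - 498479 = -498479 + 10 i$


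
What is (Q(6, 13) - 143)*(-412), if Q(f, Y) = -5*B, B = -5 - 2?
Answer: 44496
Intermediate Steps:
B = -7
Q(f, Y) = 35 (Q(f, Y) = -5*(-7) = 35)
(Q(6, 13) - 143)*(-412) = (35 - 143)*(-412) = -108*(-412) = 44496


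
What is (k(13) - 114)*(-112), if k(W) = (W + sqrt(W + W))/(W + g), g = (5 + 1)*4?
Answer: 470960/37 - 112*sqrt(26)/37 ≈ 12713.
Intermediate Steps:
g = 24 (g = 6*4 = 24)
k(W) = (W + sqrt(2)*sqrt(W))/(24 + W) (k(W) = (W + sqrt(W + W))/(W + 24) = (W + sqrt(2*W))/(24 + W) = (W + sqrt(2)*sqrt(W))/(24 + W))
(k(13) - 114)*(-112) = ((13 + sqrt(2)*sqrt(13))/(24 + 13) - 114)*(-112) = ((13 + sqrt(26))/37 - 114)*(-112) = ((13/37 + sqrt(26)/37) - 114)*(-112) = (-4205/37 + sqrt(26)/37)*(-112) = 470960/37 - 112*sqrt(26)/37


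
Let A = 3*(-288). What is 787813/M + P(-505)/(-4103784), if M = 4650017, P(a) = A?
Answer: 14986259255/88345672983 ≈ 0.16963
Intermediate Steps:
A = -864
P(a) = -864
787813/M + P(-505)/(-4103784) = 787813/4650017 - 864/(-4103784) = 787813*(1/4650017) - 864*(-1/4103784) = 787813/4650017 + 4/18999 = 14986259255/88345672983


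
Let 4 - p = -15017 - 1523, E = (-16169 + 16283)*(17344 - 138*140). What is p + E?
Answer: -208720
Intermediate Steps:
E = -225264 (E = 114*(17344 - 19320) = 114*(-1976) = -225264)
p = 16544 (p = 4 - (-15017 - 1523) = 4 - 1*(-16540) = 4 + 16540 = 16544)
p + E = 16544 - 225264 = -208720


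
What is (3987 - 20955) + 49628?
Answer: 32660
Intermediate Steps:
(3987 - 20955) + 49628 = -16968 + 49628 = 32660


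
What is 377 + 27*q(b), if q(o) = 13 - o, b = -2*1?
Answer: 782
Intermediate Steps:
b = -2
377 + 27*q(b) = 377 + 27*(13 - 1*(-2)) = 377 + 27*(13 + 2) = 377 + 27*15 = 377 + 405 = 782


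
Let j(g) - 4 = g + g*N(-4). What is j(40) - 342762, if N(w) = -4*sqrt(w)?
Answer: -342718 - 320*I ≈ -3.4272e+5 - 320.0*I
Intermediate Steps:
j(g) = 4 + g - 8*I*g (j(g) = 4 + (g + g*(-8*I)) = 4 + (g - 8*I*g) = 4 + g - 8*I*g)
j(40) - 342762 = (4 + 40 - 8*I*40) - 342762 = (4 + 40 - 320*I) - 342762 = (44 - 320*I) - 342762 = -342718 - 320*I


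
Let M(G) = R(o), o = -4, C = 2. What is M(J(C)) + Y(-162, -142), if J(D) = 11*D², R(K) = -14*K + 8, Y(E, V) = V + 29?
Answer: -49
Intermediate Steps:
Y(E, V) = 29 + V
R(K) = 8 - 14*K
M(G) = 64 (M(G) = 8 - 14*(-4) = 8 + 56 = 64)
M(J(C)) + Y(-162, -142) = 64 + (29 - 142) = 64 - 113 = -49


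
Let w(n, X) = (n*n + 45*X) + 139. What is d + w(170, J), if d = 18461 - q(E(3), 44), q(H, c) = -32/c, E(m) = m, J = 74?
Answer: 559138/11 ≈ 50831.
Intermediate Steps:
w(n, X) = 139 + n² + 45*X (w(n, X) = (n² + 45*X) + 139 = 139 + n² + 45*X)
d = 203079/11 (d = 18461 - (-32)/44 = 18461 - 1*(-8/11) = 18461 + 8/11 = 203079/11 ≈ 18462.)
d + w(170, J) = 203079/11 + (139 + 170² + 45*74) = 203079/11 + (139 + 28900 + 3330) = 203079/11 + 32369 = 559138/11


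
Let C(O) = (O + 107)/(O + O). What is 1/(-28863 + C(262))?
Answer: -524/15123843 ≈ -3.4647e-5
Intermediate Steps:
C(O) = (107 + O)/(2*O) (C(O) = (107 + O)/((2*O)) = (107 + O)*(1/(2*O)) = (107 + O)/(2*O))
1/(-28863 + C(262)) = 1/(-28863 + (½)*(107 + 262)/262) = 1/(-28863 + (½)*(1/262)*369) = 1/(-28863 + 369/524) = 1/(-15123843/524) = -524/15123843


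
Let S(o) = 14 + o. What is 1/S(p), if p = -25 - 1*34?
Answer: -1/45 ≈ -0.022222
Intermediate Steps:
p = -59 (p = -25 - 34 = -59)
1/S(p) = 1/(14 - 59) = 1/(-45) = -1/45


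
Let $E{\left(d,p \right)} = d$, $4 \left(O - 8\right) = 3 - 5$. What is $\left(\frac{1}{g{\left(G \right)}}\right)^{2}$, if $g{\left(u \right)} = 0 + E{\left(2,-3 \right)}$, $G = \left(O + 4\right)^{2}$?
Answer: $\frac{1}{4} \approx 0.25$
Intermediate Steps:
$O = \frac{15}{2}$ ($O = 8 + \frac{3 - 5}{4} = 8 + \frac{1}{4} \left(-2\right) = 8 - \frac{1}{2} = \frac{15}{2} \approx 7.5$)
$G = \frac{529}{4}$ ($G = \left(\frac{15}{2} + 4\right)^{2} = \left(\frac{23}{2}\right)^{2} = \frac{529}{4} \approx 132.25$)
$g{\left(u \right)} = 2$ ($g{\left(u \right)} = 0 + 2 = 2$)
$\left(\frac{1}{g{\left(G \right)}}\right)^{2} = \left(\frac{1}{2}\right)^{2} = \frac{1}{4}$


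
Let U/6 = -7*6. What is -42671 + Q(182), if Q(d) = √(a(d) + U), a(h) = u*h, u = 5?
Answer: -42671 + √658 ≈ -42645.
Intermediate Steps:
a(h) = 5*h
U = -252 (U = 6*(-7*6) = 6*(-42) = -252)
Q(d) = √(-252 + 5*d) (Q(d) = √(5*d - 252) = √(-252 + 5*d))
-42671 + Q(182) = -42671 + √(-252 + 5*182) = -42671 + √(-252 + 910) = -42671 + √658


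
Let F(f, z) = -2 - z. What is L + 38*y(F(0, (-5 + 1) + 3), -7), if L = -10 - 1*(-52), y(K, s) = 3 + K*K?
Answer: 194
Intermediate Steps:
y(K, s) = 3 + K²
L = 42 (L = -10 + 52 = 42)
L + 38*y(F(0, (-5 + 1) + 3), -7) = 42 + 38*(3 + (-2 - ((-5 + 1) + 3))²) = 42 + 38*(3 + (-2 - (-4 + 3))²) = 42 + 38*(3 + (-2 - 1*(-1))²) = 42 + 38*(3 + (-2 + 1)²) = 42 + 38*(3 + (-1)²) = 42 + 38*(3 + 1) = 42 + 38*4 = 42 + 152 = 194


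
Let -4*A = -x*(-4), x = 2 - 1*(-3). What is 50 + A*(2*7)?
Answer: -20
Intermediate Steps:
x = 5 (x = 2 + 3 = 5)
A = -5 (A = -(-1*5)*(-4)/4 = -(-5)*(-4)/4 = -1/4*20 = -5)
50 + A*(2*7) = 50 - 10*7 = 50 - 5*14 = 50 - 70 = -20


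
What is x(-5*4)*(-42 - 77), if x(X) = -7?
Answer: 833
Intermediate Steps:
x(-5*4)*(-42 - 77) = -7*(-42 - 77) = -7*(-119) = 833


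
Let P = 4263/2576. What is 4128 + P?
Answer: 1519713/368 ≈ 4129.7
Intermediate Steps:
P = 609/368 (P = 4263*(1/2576) = 609/368 ≈ 1.6549)
4128 + P = 4128 + 609/368 = 1519713/368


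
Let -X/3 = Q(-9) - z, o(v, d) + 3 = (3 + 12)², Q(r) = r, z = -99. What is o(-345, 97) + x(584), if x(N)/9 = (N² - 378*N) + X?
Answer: 1080528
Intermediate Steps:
o(v, d) = 222 (o(v, d) = -3 + (3 + 12)² = -3 + 15² = -3 + 225 = 222)
X = -270 (X = -3*(-9 - 1*(-99)) = -3*(-9 + 99) = -3*90 = -270)
x(N) = -2430 - 3402*N + 9*N² (x(N) = 9*((N² - 378*N) - 270) = 9*(-270 + N² - 378*N) = -2430 - 3402*N + 9*N²)
o(-345, 97) + x(584) = 222 + (-2430 - 3402*584 + 9*584²) = 222 + (-2430 - 1986768 + 9*341056) = 222 + (-2430 - 1986768 + 3069504) = 222 + 1080306 = 1080528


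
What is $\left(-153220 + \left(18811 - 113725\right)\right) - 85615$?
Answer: $-333749$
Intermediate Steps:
$\left(-153220 + \left(18811 - 113725\right)\right) - 85615 = \left(-153220 - 94914\right) - 85615 = -248134 - 85615 = -333749$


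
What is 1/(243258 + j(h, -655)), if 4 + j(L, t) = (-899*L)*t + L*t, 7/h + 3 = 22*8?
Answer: 173/46200272 ≈ 3.7446e-6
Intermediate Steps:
h = 7/173 (h = 7/(-3 + 22*8) = 7/(-3 + 176) = 7/173 ≈ 0.040462)
j(L, t) = -4 - 898*L*t (j(L, t) = -4 + ((-899*L)*t + L*t) = -4 + (-899*L*t + L*t) = -4 - 898*L*t)
1/(243258 + j(h, -655)) = 1/(243258 + (-4 - 898*7/173*(-655))) = 1/(243258 + (-4 + 4117330/173)) = 1/(243258 + 4116638/173) = 1/(46200272/173) = 173/46200272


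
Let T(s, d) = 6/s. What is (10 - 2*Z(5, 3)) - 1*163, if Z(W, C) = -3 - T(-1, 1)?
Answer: -159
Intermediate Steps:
Z(W, C) = 3 (Z(W, C) = -3 - 6/(-1) = -3 - 6*(-1) = -3 - 1*(-6) = -3 + 6 = 3)
(10 - 2*Z(5, 3)) - 1*163 = (10 - 2*3) - 1*163 = (10 - 6) - 163 = 4 - 163 = -159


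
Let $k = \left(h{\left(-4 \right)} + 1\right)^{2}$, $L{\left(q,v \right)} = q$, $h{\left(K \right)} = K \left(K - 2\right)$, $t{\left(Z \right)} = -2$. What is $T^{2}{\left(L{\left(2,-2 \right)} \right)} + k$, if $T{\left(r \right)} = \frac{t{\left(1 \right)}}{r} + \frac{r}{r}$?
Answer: $625$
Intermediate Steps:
$h{\left(K \right)} = K \left(-2 + K\right)$
$T{\left(r \right)} = 1 - \frac{2}{r}$ ($T{\left(r \right)} = - \frac{2}{r} + \frac{r}{r} = - \frac{2}{r} + 1 = 1 - \frac{2}{r}$)
$k = 625$ ($k = \left(- 4 \left(-2 - 4\right) + 1\right)^{2} = \left(\left(-4\right) \left(-6\right) + 1\right)^{2} = \left(24 + 1\right)^{2} = 25^{2} = 625$)
$T^{2}{\left(L{\left(2,-2 \right)} \right)} + k = \left(\frac{-2 + 2}{2}\right)^{2} + 625 = \left(\frac{1}{2} \cdot 0\right)^{2} + 625 = 0^{2} + 625 = 0 + 625 = 625$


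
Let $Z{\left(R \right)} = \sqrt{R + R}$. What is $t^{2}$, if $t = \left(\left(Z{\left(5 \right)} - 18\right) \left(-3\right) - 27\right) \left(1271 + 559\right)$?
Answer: $2742749100 - 542521800 \sqrt{10} \approx 1.0271 \cdot 10^{9}$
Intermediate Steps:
$Z{\left(R \right)} = \sqrt{2} \sqrt{R}$ ($Z{\left(R \right)} = \sqrt{2 R} = \sqrt{2} \sqrt{R}$)
$t = 49410 - 5490 \sqrt{10}$ ($t = \left(\left(\sqrt{2} \sqrt{5} - 18\right) \left(-3\right) - 27\right) \left(1271 + 559\right) = \left(\left(\sqrt{10} - 18\right) \left(-3\right) - 27\right) 1830 = \left(\left(-18 + \sqrt{10}\right) \left(-3\right) - 27\right) 1830 = \left(\left(54 - 3 \sqrt{10}\right) - 27\right) 1830 = \left(27 - 3 \sqrt{10}\right) 1830 = 49410 - 5490 \sqrt{10} \approx 32049.0$)
$t^{2} = \left(49410 - 5490 \sqrt{10}\right)^{2}$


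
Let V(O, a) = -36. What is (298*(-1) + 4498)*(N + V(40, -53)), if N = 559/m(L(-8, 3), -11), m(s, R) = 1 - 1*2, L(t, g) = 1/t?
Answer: -2499000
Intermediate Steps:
L(t, g) = 1/t
m(s, R) = -1 (m(s, R) = 1 - 2 = -1)
N = -559 (N = 559/(-1) = 559*(-1) = -559)
(298*(-1) + 4498)*(N + V(40, -53)) = (298*(-1) + 4498)*(-559 - 36) = (-298 + 4498)*(-595) = 4200*(-595) = -2499000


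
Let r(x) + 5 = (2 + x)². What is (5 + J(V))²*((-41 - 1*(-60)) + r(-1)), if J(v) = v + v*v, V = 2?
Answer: 1815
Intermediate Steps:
J(v) = v + v²
r(x) = -5 + (2 + x)²
(5 + J(V))²*((-41 - 1*(-60)) + r(-1)) = (5 + 2*(1 + 2))²*((-41 - 1*(-60)) + (-5 + (2 - 1)²)) = (5 + 2*3)²*((-41 + 60) + (-5 + 1²)) = (5 + 6)²*(19 + (-5 + 1)) = 11²*(19 - 4) = 121*15 = 1815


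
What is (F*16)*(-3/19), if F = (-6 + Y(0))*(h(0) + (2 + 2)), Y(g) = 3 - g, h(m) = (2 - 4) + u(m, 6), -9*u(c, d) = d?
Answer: 192/19 ≈ 10.105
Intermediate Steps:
u(c, d) = -d/9
h(m) = -8/3 (h(m) = (2 - 4) - ⅑*6 = -2 - ⅔ = -8/3)
F = -4 (F = (-6 + (3 - 1*0))*(-8/3 + (2 + 2)) = (-6 + (3 + 0))*(-8/3 + 4) = (-6 + 3)*(4/3) = -3*4/3 = -4)
(F*16)*(-3/19) = (-4*16)*(-3/19) = -(-192)/19 = -64*(-3/19) = 192/19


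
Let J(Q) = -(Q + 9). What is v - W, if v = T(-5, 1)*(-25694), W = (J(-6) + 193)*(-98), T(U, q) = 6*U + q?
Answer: 763746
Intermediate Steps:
J(Q) = -9 - Q (J(Q) = -(9 + Q) = -9 - Q)
T(U, q) = q + 6*U
W = -18620 (W = ((-9 - 1*(-6)) + 193)*(-98) = ((-9 + 6) + 193)*(-98) = (-3 + 193)*(-98) = 190*(-98) = -18620)
v = 745126 (v = (1 + 6*(-5))*(-25694) = (1 - 30)*(-25694) = -29*(-25694) = 745126)
v - W = 745126 - 1*(-18620) = 745126 + 18620 = 763746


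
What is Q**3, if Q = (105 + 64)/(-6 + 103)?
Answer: 4826809/912673 ≈ 5.2887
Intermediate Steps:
Q = 169/97 ≈ 1.7423
Q**3 = (169/97)**3 = 4826809/912673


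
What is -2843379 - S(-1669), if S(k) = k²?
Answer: -5628940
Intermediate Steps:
-2843379 - S(-1669) = -2843379 - 1*(-1669)² = -2843379 - 1*2785561 = -2843379 - 2785561 = -5628940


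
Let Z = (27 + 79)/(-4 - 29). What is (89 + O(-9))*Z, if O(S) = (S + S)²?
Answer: -43778/33 ≈ -1326.6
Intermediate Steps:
Z = -106/33 (Z = 106/(-33) = 106*(-1/33) = -106/33 ≈ -3.2121)
O(S) = 4*S² (O(S) = (2*S)² = 4*S²)
(89 + O(-9))*Z = (89 + 4*(-9)²)*(-106/33) = (89 + 4*81)*(-106/33) = (89 + 324)*(-106/33) = 413*(-106/33) = -43778/33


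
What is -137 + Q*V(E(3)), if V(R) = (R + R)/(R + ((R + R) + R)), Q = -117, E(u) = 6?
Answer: -391/2 ≈ -195.50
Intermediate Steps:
V(R) = 1/2 (V(R) = (2*R)/(R + (2*R + R)) = (2*R)/(R + 3*R) = (2*R)/((4*R)) = (2*R)*(1/(4*R)) = 1/2)
-137 + Q*V(E(3)) = -137 - 117*1/2 = -137 - 117/2 = -391/2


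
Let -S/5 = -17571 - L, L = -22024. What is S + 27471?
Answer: 5206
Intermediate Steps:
S = -22265 (S = -5*(-17571 - 1*(-22024)) = -5*(-17571 + 22024) = -5*4453 = -22265)
S + 27471 = -22265 + 27471 = 5206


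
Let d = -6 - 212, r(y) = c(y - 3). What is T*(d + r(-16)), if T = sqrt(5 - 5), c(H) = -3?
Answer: 0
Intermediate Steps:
r(y) = -3
T = 0 (T = sqrt(0) = 0)
d = -218
T*(d + r(-16)) = 0*(-218 - 3) = 0*(-221) = 0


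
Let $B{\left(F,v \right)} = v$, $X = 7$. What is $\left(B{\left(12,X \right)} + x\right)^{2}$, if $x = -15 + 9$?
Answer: $1$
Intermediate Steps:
$x = -6$
$\left(B{\left(12,X \right)} + x\right)^{2} = \left(7 - 6\right)^{2} = 1^{2} = 1$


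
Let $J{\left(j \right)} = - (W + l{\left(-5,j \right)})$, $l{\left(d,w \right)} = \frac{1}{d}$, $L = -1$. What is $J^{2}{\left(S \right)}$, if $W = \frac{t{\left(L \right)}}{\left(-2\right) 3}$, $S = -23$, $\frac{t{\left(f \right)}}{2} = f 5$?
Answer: $\frac{484}{225} \approx 2.1511$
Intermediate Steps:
$t{\left(f \right)} = 10 f$ ($t{\left(f \right)} = 2 f 5 = 2 \cdot 5 f = 10 f$)
$W = \frac{5}{3}$ ($W = \frac{10 \left(-1\right)}{\left(-2\right) 3} = - \frac{10}{-6} = \left(-10\right) \left(- \frac{1}{6}\right) = \frac{5}{3} \approx 1.6667$)
$J{\left(j \right)} = - \frac{22}{15}$ ($J{\left(j \right)} = - (\frac{5}{3} + \frac{1}{-5}) = - (\frac{5}{3} - \frac{1}{5}) = \left(-1\right) \frac{22}{15} = - \frac{22}{15}$)
$J^{2}{\left(S \right)} = \left(- \frac{22}{15}\right)^{2} = \frac{484}{225}$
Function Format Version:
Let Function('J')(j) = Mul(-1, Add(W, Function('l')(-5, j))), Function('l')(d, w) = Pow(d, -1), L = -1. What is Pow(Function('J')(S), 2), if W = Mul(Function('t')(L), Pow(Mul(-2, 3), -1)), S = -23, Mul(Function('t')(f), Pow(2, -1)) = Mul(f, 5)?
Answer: Rational(484, 225) ≈ 2.1511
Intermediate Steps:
Function('t')(f) = Mul(10, f) (Function('t')(f) = Mul(2, Mul(f, 5)) = Mul(2, Mul(5, f)) = Mul(10, f))
W = Rational(5, 3) (W = Mul(Mul(10, -1), Pow(Mul(-2, 3), -1)) = Mul(-10, Pow(-6, -1)) = Mul(-10, Rational(-1, 6)) = Rational(5, 3) ≈ 1.6667)
Function('J')(j) = Rational(-22, 15) (Function('J')(j) = Mul(-1, Add(Rational(5, 3), Pow(-5, -1))) = Mul(-1, Add(Rational(5, 3), Rational(-1, 5))) = Mul(-1, Rational(22, 15)) = Rational(-22, 15))
Pow(Function('J')(S), 2) = Pow(Rational(-22, 15), 2) = Rational(484, 225)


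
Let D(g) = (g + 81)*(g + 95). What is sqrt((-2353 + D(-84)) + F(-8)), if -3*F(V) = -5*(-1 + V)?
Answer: 49*I ≈ 49.0*I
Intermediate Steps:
D(g) = (81 + g)*(95 + g)
F(V) = -5/3 + 5*V/3 (F(V) = -(-5)*(-1 + V)/3 = -(5 - 5*V)/3 = -5/3 + 5*V/3)
sqrt((-2353 + D(-84)) + F(-8)) = sqrt((-2353 + (7695 + (-84)**2 + 176*(-84))) + (-5/3 + (5/3)*(-8))) = sqrt((-2353 + (7695 + 7056 - 14784)) + (-5/3 - 40/3)) = sqrt((-2353 - 33) - 15) = sqrt(-2386 - 15) = sqrt(-2401) = 49*I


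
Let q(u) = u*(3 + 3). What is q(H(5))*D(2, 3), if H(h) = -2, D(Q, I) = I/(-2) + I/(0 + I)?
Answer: 6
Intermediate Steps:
D(Q, I) = 1 - I/2 (D(Q, I) = I*(-½) + I/I = -I/2 + 1 = 1 - I/2)
q(u) = 6*u (q(u) = u*6 = 6*u)
q(H(5))*D(2, 3) = (6*(-2))*(1 - ½*3) = -12*(1 - 3/2) = -12*(-½) = 6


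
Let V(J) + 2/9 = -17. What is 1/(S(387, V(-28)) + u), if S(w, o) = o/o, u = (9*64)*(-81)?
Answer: -1/46655 ≈ -2.1434e-5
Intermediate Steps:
u = -46656 (u = 576*(-81) = -46656)
V(J) = -155/9 (V(J) = -2/9 - 17 = -155/9)
S(w, o) = 1
1/(S(387, V(-28)) + u) = 1/(1 - 46656) = 1/(-46655) = -1/46655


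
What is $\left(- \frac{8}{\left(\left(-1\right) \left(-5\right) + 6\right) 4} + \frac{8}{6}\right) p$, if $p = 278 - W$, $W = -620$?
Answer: $\frac{34124}{33} \approx 1034.1$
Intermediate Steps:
$p = 898$ ($p = 278 - -620 = 278 + 620 = 898$)
$\left(- \frac{8}{\left(\left(-1\right) \left(-5\right) + 6\right) 4} + \frac{8}{6}\right) p = \left(- \frac{8}{\left(\left(-1\right) \left(-5\right) + 6\right) 4} + \frac{8}{6}\right) 898 = \left(- \frac{8}{\left(5 + 6\right) 4} + 8 \cdot \frac{1}{6}\right) 898 = \left(- \frac{8}{11 \cdot 4} + \frac{4}{3}\right) 898 = \left(- \frac{8}{44} + \frac{4}{3}\right) 898 = \left(\left(-8\right) \frac{1}{44} + \frac{4}{3}\right) 898 = \left(- \frac{2}{11} + \frac{4}{3}\right) 898 = \frac{38}{33} \cdot 898 = \frac{34124}{33}$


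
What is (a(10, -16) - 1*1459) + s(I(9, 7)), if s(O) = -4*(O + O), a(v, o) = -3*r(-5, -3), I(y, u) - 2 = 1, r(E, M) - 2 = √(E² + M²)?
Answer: -1489 - 3*√34 ≈ -1506.5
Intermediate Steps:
r(E, M) = 2 + √(E² + M²)
I(y, u) = 3 (I(y, u) = 2 + 1 = 3)
a(v, o) = -6 - 3*√34 (a(v, o) = -3*(2 + √((-5)² + (-3)²)) = -3*(2 + √(25 + 9)) = -3*(2 + √34) = -6 - 3*√34)
s(O) = -8*O
(a(10, -16) - 1*1459) + s(I(9, 7)) = ((-6 - 3*√34) - 1*1459) - 8*3 = ((-6 - 3*√34) - 1459) - 24 = (-1465 - 3*√34) - 24 = -1489 - 3*√34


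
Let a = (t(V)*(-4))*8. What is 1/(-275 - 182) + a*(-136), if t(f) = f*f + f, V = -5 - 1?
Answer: 59665919/457 ≈ 1.3056e+5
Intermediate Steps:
V = -6
t(f) = f + f² (t(f) = f² + f = f + f²)
a = -960 (a = (-6*(1 - 6)*(-4))*8 = (-6*(-5)*(-4))*8 = (30*(-4))*8 = -120*8 = -960)
1/(-275 - 182) + a*(-136) = 1/(-275 - 182) - 960*(-136) = 1/(-457) + 130560 = -1/457 + 130560 = 59665919/457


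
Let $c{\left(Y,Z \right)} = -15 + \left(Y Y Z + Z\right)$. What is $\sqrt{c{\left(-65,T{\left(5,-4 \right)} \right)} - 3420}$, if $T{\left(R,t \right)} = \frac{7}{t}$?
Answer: $\frac{i \sqrt{43322}}{2} \approx 104.07 i$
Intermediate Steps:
$c{\left(Y,Z \right)} = -15 + Z + Z Y^{2}$ ($c{\left(Y,Z \right)} = -15 + \left(Y^{2} Z + Z\right) = -15 + \left(Z Y^{2} + Z\right) = -15 + \left(Z + Z Y^{2}\right) = -15 + Z + Z Y^{2}$)
$\sqrt{c{\left(-65,T{\left(5,-4 \right)} \right)} - 3420} = \sqrt{\left(-15 + \frac{7}{-4} + \frac{7}{-4} \left(-65\right)^{2}\right) - 3420} = \sqrt{\left(-15 + 7 \left(- \frac{1}{4}\right) + 7 \left(- \frac{1}{4}\right) 4225\right) - 3420} = \sqrt{\left(-15 - \frac{7}{4} - \frac{29575}{4}\right) - 3420} = \sqrt{- \frac{14821}{2} - 3420} = \sqrt{- \frac{21661}{2}} = \frac{i \sqrt{43322}}{2}$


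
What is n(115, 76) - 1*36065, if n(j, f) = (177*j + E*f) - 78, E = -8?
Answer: -16396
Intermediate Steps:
n(j, f) = -78 - 8*f + 177*j (n(j, f) = (177*j - 8*f) - 78 = (-8*f + 177*j) - 78 = -78 - 8*f + 177*j)
n(115, 76) - 1*36065 = (-78 - 8*76 + 177*115) - 1*36065 = (-78 - 608 + 20355) - 36065 = 19669 - 36065 = -16396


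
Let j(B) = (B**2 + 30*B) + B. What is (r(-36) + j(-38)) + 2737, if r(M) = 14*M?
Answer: 2499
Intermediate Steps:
j(B) = B**2 + 31*B
(r(-36) + j(-38)) + 2737 = (14*(-36) - 38*(31 - 38)) + 2737 = (-504 - 38*(-7)) + 2737 = (-504 + 266) + 2737 = -238 + 2737 = 2499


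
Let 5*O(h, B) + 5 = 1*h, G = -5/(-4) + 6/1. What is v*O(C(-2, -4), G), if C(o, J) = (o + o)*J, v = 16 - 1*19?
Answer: -33/5 ≈ -6.6000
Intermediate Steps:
v = -3 (v = 16 - 19 = -3)
G = 29/4 (G = -5*(-1/4) + 6*1 = 5/4 + 6 = 29/4 ≈ 7.2500)
C(o, J) = 2*J*o (C(o, J) = (2*o)*J = 2*J*o)
O(h, B) = -1 + h/5 (O(h, B) = -1 + (1*h)/5 = -1 + h/5)
v*O(C(-2, -4), G) = -3*(-1 + (2*(-4)*(-2))/5) = -3*(-1 + (1/5)*16) = -3*(-1 + 16/5) = -3*11/5 = -33/5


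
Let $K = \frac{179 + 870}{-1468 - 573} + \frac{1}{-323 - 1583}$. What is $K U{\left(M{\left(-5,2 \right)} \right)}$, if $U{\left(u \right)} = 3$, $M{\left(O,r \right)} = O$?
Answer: $- \frac{6004305}{3890146} \approx -1.5435$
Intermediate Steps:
$K = - \frac{2001435}{3890146}$ ($K = \frac{1049}{-2041} + \frac{1}{-1906} = 1049 \left(- \frac{1}{2041}\right) - \frac{1}{1906} = - \frac{1049}{2041} - \frac{1}{1906} = - \frac{2001435}{3890146} \approx -0.51449$)
$K U{\left(M{\left(-5,2 \right)} \right)} = \left(- \frac{2001435}{3890146}\right) 3 = - \frac{6004305}{3890146}$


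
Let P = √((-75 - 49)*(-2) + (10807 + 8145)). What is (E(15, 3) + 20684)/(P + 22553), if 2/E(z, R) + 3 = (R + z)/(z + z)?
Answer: 2798804747/3051711654 - 4963960*√3/1525855827 ≈ 0.91149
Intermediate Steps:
E(z, R) = 2/(-3 + (R + z)/(2*z)) (E(z, R) = 2/(-3 + (R + z)/(z + z)) = 2/(-3 + (R + z)/((2*z))) = 2/(-3 + (R + z)*(1/(2*z))) = 2/(-3 + (R + z)/(2*z)))
P = 80*√3 (P = √(-124*(-2) + 18952) = √(248 + 18952) = √19200 = 80*√3 ≈ 138.56)
(E(15, 3) + 20684)/(P + 22553) = (4*15/(3 - 5*15) + 20684)/(80*√3 + 22553) = (4*15/(3 - 75) + 20684)/(22553 + 80*√3) = (4*15/(-72) + 20684)/(22553 + 80*√3) = (4*15*(-1/72) + 20684)/(22553 + 80*√3) = (-⅚ + 20684)/(22553 + 80*√3) = 124099/(6*(22553 + 80*√3))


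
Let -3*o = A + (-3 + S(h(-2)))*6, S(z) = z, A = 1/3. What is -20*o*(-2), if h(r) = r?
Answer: 3560/9 ≈ 395.56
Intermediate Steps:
A = ⅓ ≈ 0.33333
o = 89/9 (o = -(⅓ + (-3 - 2)*6)/3 = -(⅓ - 5*6)/3 = -(⅓ - 30)/3 = -⅓*(-89/3) = 89/9 ≈ 9.8889)
-20*o*(-2) = -20*89/9*(-2) = -1780/9*(-2) = 3560/9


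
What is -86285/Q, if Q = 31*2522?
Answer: -86285/78182 ≈ -1.1036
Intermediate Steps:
Q = 78182
-86285/Q = -86285/78182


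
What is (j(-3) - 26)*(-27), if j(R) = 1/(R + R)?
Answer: 1413/2 ≈ 706.50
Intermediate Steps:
j(R) = 1/(2*R)
(j(-3) - 26)*(-27) = ((½)/(-3) - 26)*(-27) = ((½)*(-⅓) - 26)*(-27) = (-⅙ - 26)*(-27) = -157/6*(-27) = 1413/2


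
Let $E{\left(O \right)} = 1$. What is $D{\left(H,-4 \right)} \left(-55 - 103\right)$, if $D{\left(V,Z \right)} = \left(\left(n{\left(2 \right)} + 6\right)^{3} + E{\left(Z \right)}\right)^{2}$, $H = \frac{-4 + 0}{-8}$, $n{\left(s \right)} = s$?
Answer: $-41580702$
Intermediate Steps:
$H = \frac{1}{2}$ ($H = \left(-4\right) \left(- \frac{1}{8}\right) = \frac{1}{2} \approx 0.5$)
$D{\left(V,Z \right)} = 263169$ ($D{\left(V,Z \right)} = \left(\left(2 + 6\right)^{3} + 1\right)^{2} = \left(8^{3} + 1\right)^{2} = \left(512 + 1\right)^{2} = 513^{2} = 263169$)
$D{\left(H,-4 \right)} \left(-55 - 103\right) = 263169 \left(-55 - 103\right) = 263169 \left(-158\right) = -41580702$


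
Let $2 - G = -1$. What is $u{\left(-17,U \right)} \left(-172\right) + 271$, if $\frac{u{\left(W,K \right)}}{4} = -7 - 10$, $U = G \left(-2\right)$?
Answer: $11967$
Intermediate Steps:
$G = 3$ ($G = 2 - -1 = 2 + 1 = 3$)
$U = -6$ ($U = 3 \left(-2\right) = -6$)
$u{\left(W,K \right)} = -68$ ($u{\left(W,K \right)} = 4 \left(-7 - 10\right) = 4 \left(-17\right) = -68$)
$u{\left(-17,U \right)} \left(-172\right) + 271 = \left(-68\right) \left(-172\right) + 271 = 11696 + 271 = 11967$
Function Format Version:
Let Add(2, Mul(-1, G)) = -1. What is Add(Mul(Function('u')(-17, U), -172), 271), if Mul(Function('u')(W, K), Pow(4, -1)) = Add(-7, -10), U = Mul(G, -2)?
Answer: 11967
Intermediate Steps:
G = 3 (G = Add(2, Mul(-1, -1)) = Add(2, 1) = 3)
U = -6 (U = Mul(3, -2) = -6)
Function('u')(W, K) = -68 (Function('u')(W, K) = Mul(4, Add(-7, -10)) = Mul(4, -17) = -68)
Add(Mul(Function('u')(-17, U), -172), 271) = Add(Mul(-68, -172), 271) = Add(11696, 271) = 11967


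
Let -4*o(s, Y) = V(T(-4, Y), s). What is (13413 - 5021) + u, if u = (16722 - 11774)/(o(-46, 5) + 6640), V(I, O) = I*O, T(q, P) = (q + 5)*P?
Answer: 112420736/13395 ≈ 8392.7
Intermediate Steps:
T(q, P) = P*(5 + q) (T(q, P) = (5 + q)*P = P*(5 + q))
o(s, Y) = -Y*s/4 (o(s, Y) = -Y*(5 - 4)*s/4 = -Y*1*s/4 = -Y*s/4)
u = 9896/13395 (u = (16722 - 11774)/(-¼*5*(-46) + 6640) = 4948/(115/2 + 6640) = 4948/(13395/2) = 4948*(2/13395) = 9896/13395 ≈ 0.73878)
(13413 - 5021) + u = (13413 - 5021) + 9896/13395 = 8392 + 9896/13395 = 112420736/13395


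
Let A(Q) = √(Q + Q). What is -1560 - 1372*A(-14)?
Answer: -1560 - 2744*I*√7 ≈ -1560.0 - 7259.9*I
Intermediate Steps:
A(Q) = √2*√Q (A(Q) = √(2*Q) = √2*√Q)
-1560 - 1372*A(-14) = -1560 - 1372*√2*√(-14) = -1560 - 1372*√2*I*√14 = -1560 - 2744*I*√7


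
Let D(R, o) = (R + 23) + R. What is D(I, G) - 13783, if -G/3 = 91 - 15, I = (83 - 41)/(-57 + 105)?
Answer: -55033/4 ≈ -13758.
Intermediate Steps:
I = 7/8 (I = 42/48 = 42*(1/48) = 7/8 ≈ 0.87500)
G = -228 (G = -3*(91 - 15) = -3*76 = -228)
D(R, o) = 23 + 2*R (D(R, o) = (23 + R) + R = 23 + 2*R)
D(I, G) - 13783 = (23 + 2*(7/8)) - 13783 = (23 + 7/4) - 13783 = 99/4 - 13783 = -55033/4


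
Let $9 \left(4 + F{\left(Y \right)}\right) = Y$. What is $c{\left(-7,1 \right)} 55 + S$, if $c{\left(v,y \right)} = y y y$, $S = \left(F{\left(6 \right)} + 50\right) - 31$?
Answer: $\frac{212}{3} \approx 70.667$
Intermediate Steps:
$F{\left(Y \right)} = -4 + \frac{Y}{9}$
$S = \frac{47}{3}$ ($S = \left(\left(-4 + \frac{1}{9} \cdot 6\right) + 50\right) - 31 = \left(\left(-4 + \frac{2}{3}\right) + 50\right) - 31 = \left(- \frac{10}{3} + 50\right) - 31 = \frac{140}{3} - 31 = \frac{47}{3} \approx 15.667$)
$c{\left(v,y \right)} = y^{3}$ ($c{\left(v,y \right)} = y^{2} y = y^{3}$)
$c{\left(-7,1 \right)} 55 + S = 1^{3} \cdot 55 + \frac{47}{3} = 1 \cdot 55 + \frac{47}{3} = 55 + \frac{47}{3} = \frac{212}{3}$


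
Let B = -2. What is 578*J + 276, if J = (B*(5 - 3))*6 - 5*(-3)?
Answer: -4926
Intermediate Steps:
J = -9 (J = -2*(5 - 3)*6 - 5*(-3) = -2*2*6 + 15 = -4*6 + 15 = -24 + 15 = -9)
578*J + 276 = 578*(-9) + 276 = -5202 + 276 = -4926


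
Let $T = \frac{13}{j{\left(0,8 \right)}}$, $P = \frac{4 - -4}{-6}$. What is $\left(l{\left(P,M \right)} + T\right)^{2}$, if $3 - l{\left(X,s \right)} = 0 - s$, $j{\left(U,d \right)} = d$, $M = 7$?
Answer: $\frac{8649}{64} \approx 135.14$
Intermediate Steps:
$P = - \frac{4}{3}$ ($P = \left(4 + 4\right) \left(- \frac{1}{6}\right) = 8 \left(- \frac{1}{6}\right) = - \frac{4}{3} \approx -1.3333$)
$l{\left(X,s \right)} = 3 + s$ ($l{\left(X,s \right)} = 3 - \left(0 - s\right) = 3 - - s = 3 + s$)
$T = \frac{13}{8} \approx 1.625$
$\left(l{\left(P,M \right)} + T\right)^{2} = \left(\left(3 + 7\right) + \frac{13}{8}\right)^{2} = \left(10 + \frac{13}{8}\right)^{2} = \left(\frac{93}{8}\right)^{2} = \frac{8649}{64}$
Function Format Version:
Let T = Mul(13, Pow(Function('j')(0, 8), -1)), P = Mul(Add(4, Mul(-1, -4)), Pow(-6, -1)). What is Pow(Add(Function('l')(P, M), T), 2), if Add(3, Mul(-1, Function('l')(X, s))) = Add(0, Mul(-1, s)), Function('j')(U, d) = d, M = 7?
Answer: Rational(8649, 64) ≈ 135.14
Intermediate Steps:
P = Rational(-4, 3) (P = Mul(Add(4, 4), Rational(-1, 6)) = Mul(8, Rational(-1, 6)) = Rational(-4, 3) ≈ -1.3333)
Function('l')(X, s) = Add(3, s) (Function('l')(X, s) = Add(3, Mul(-1, Add(0, Mul(-1, s)))) = Add(3, Mul(-1, Mul(-1, s))) = Add(3, s))
T = Rational(13, 8) (T = Mul(13, Pow(8, -1)) = Mul(13, Rational(1, 8)) = Rational(13, 8) ≈ 1.6250)
Pow(Add(Function('l')(P, M), T), 2) = Pow(Add(Add(3, 7), Rational(13, 8)), 2) = Pow(Add(10, Rational(13, 8)), 2) = Pow(Rational(93, 8), 2) = Rational(8649, 64)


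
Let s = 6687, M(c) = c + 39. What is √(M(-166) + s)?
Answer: 4*√410 ≈ 80.994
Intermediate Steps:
M(c) = 39 + c
√(M(-166) + s) = √((39 - 166) + 6687) = √(-127 + 6687) = √6560 = 4*√410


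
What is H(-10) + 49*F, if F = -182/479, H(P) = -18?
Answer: -17540/479 ≈ -36.618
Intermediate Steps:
F = -182/479 (F = -182*1/479 = -182/479 ≈ -0.37996)
H(-10) + 49*F = -18 + 49*(-182/479) = -18 - 8918/479 = -17540/479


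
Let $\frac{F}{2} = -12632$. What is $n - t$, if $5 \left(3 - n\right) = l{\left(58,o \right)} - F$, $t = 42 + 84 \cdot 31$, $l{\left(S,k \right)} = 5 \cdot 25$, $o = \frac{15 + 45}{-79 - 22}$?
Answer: $- \frac{38604}{5} \approx -7720.8$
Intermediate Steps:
$o = - \frac{60}{101}$ ($o = \frac{60}{-101} = 60 \left(- \frac{1}{101}\right) = - \frac{60}{101} \approx -0.59406$)
$l{\left(S,k \right)} = 125$
$F = -25264$ ($F = 2 \left(-12632\right) = -25264$)
$t = 2646$ ($t = 42 + 2604 = 2646$)
$n = - \frac{25374}{5}$ ($n = 3 - \frac{125 - -25264}{5} = 3 - \frac{125 + 25264}{5} = 3 - \frac{25389}{5} = - \frac{25374}{5} \approx -5074.8$)
$n - t = - \frac{25374}{5} - 2646 = - \frac{38604}{5}$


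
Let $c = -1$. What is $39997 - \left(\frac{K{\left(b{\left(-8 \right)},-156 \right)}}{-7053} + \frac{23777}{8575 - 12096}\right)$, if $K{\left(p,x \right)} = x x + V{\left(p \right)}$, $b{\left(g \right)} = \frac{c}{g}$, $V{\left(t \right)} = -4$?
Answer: $\frac{993523391314}{24833613} \approx 40007.0$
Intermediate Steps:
$b{\left(g \right)} = - \frac{1}{g}$
$K{\left(p,x \right)} = -4 + x^{2}$ ($K{\left(p,x \right)} = x x - 4 = x^{2} - 4 = -4 + x^{2}$)
$39997 - \left(\frac{K{\left(b{\left(-8 \right)},-156 \right)}}{-7053} + \frac{23777}{8575 - 12096}\right) = 39997 - \left(\frac{-4 + \left(-156\right)^{2}}{-7053} + \frac{23777}{8575 - 12096}\right) = 39997 - \left(\left(-4 + 24336\right) \left(- \frac{1}{7053}\right) + \frac{23777}{-3521}\right) = 39997 - \left(24332 \left(- \frac{1}{7053}\right) + 23777 \left(- \frac{1}{3521}\right)\right) = 39997 - \left(- \frac{24332}{7053} - \frac{23777}{3521}\right) = 39997 - - \frac{253372153}{24833613} = 39997 + \frac{253372153}{24833613} = \frac{993523391314}{24833613}$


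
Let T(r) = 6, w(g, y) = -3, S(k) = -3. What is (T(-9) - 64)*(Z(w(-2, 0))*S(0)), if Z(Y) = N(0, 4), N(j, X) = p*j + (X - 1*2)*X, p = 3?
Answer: 1392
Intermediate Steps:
N(j, X) = 3*j + X*(-2 + X) (N(j, X) = 3*j + (X - 1*2)*X = 3*j + (X - 2)*X = 3*j + (-2 + X)*X = 3*j + X*(-2 + X))
Z(Y) = 8 (Z(Y) = 4² - 2*4 + 3*0 = 16 - 8 + 0 = 8)
(T(-9) - 64)*(Z(w(-2, 0))*S(0)) = (6 - 64)*(8*(-3)) = -58*(-24) = 1392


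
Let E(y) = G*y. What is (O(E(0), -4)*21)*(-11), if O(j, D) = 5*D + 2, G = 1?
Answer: 4158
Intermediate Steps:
E(y) = y (E(y) = 1*y = y)
O(j, D) = 2 + 5*D
(O(E(0), -4)*21)*(-11) = ((2 + 5*(-4))*21)*(-11) = ((2 - 20)*21)*(-11) = -18*21*(-11) = -378*(-11) = 4158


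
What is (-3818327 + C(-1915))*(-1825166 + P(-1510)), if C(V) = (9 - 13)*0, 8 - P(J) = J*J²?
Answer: -13139343712906334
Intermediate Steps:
P(J) = 8 - J³ (P(J) = 8 - J*J² = 8 - J³)
C(V) = 0 (C(V) = -4*0 = 0)
(-3818327 + C(-1915))*(-1825166 + P(-1510)) = (-3818327 + 0)*(-1825166 + (8 - 1*(-1510)³)) = -3818327*(-1825166 + (8 - 1*(-3442951000))) = -3818327*(-1825166 + (8 + 3442951000)) = -3818327*(-1825166 + 3442951008) = -3818327*3441125842 = -13139343712906334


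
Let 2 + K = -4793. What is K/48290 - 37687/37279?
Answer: -3303567/2975542 ≈ -1.1102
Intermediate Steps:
K = -4795 (K = -2 - 4793 = -4795)
K/48290 - 37687/37279 = -4795/48290 - 37687/37279 = -4795*1/48290 - 37687*1/37279 = -959/9658 - 37687/37279 = -3303567/2975542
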